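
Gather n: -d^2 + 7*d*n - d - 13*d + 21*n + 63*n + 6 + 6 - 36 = -d^2 - 14*d + n*(7*d + 84) - 24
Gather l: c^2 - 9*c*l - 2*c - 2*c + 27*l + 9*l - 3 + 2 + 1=c^2 - 4*c + l*(36 - 9*c)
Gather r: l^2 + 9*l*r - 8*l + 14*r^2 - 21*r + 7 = l^2 - 8*l + 14*r^2 + r*(9*l - 21) + 7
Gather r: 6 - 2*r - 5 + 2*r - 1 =0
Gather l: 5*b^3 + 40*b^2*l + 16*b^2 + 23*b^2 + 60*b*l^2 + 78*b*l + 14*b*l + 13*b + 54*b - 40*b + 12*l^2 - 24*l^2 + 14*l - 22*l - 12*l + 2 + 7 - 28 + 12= 5*b^3 + 39*b^2 + 27*b + l^2*(60*b - 12) + l*(40*b^2 + 92*b - 20) - 7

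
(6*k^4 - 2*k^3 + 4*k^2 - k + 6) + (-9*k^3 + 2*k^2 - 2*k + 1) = 6*k^4 - 11*k^3 + 6*k^2 - 3*k + 7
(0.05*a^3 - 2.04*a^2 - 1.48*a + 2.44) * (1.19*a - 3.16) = 0.0595*a^4 - 2.5856*a^3 + 4.6852*a^2 + 7.5804*a - 7.7104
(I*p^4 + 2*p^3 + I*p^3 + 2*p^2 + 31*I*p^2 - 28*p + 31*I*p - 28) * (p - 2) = I*p^5 + 2*p^4 - I*p^4 - 2*p^3 + 29*I*p^3 - 32*p^2 - 31*I*p^2 + 28*p - 62*I*p + 56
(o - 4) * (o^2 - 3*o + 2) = o^3 - 7*o^2 + 14*o - 8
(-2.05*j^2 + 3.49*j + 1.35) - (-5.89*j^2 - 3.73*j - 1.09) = 3.84*j^2 + 7.22*j + 2.44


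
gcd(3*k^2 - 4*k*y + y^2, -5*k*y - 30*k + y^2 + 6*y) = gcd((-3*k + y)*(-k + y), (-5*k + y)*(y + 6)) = 1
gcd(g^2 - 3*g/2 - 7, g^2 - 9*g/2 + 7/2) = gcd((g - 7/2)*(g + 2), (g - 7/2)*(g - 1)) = g - 7/2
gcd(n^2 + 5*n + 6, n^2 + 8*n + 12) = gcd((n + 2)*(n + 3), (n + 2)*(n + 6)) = n + 2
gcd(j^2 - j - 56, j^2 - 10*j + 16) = j - 8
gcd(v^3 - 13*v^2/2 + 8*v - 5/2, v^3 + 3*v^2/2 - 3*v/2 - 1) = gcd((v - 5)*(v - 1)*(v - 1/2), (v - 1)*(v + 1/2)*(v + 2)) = v - 1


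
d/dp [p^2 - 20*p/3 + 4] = 2*p - 20/3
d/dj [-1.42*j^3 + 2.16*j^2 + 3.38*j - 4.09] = -4.26*j^2 + 4.32*j + 3.38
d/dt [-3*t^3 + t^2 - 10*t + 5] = -9*t^2 + 2*t - 10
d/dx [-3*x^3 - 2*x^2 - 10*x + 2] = -9*x^2 - 4*x - 10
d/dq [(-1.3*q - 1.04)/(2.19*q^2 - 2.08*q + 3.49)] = (2.847*q^2 + 4.5552*q - 6.7002)/(4.7961*q^4 - 9.1104*q^3 + 19.6126*q^2 - 14.5184*q + 12.1801)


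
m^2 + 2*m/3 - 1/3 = (m - 1/3)*(m + 1)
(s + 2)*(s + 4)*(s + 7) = s^3 + 13*s^2 + 50*s + 56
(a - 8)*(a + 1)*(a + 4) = a^3 - 3*a^2 - 36*a - 32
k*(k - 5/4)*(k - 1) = k^3 - 9*k^2/4 + 5*k/4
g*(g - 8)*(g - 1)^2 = g^4 - 10*g^3 + 17*g^2 - 8*g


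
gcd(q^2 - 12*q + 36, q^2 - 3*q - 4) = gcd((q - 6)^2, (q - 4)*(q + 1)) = 1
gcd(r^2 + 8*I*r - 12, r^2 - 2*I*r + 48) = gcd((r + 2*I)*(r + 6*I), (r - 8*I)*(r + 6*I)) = r + 6*I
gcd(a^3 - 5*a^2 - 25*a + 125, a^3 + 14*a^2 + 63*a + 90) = a + 5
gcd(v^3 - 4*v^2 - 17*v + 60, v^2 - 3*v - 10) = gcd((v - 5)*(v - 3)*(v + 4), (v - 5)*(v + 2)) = v - 5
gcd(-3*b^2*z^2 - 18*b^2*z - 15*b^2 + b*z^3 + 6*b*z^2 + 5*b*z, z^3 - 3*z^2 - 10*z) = 1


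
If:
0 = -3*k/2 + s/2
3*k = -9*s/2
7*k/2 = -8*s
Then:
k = 0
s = 0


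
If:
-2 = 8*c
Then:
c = -1/4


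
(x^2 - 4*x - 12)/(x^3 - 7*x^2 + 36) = 1/(x - 3)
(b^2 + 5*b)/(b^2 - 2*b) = (b + 5)/(b - 2)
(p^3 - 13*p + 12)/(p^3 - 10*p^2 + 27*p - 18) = (p + 4)/(p - 6)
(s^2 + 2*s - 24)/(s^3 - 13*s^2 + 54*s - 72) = (s + 6)/(s^2 - 9*s + 18)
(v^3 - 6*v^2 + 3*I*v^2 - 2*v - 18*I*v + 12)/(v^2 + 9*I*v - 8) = (v^2 + 2*v*(-3 + I) - 12*I)/(v + 8*I)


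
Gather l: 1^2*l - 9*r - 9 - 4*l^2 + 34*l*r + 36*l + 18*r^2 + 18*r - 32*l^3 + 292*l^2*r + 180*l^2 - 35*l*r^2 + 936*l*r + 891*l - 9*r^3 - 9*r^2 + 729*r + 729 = -32*l^3 + l^2*(292*r + 176) + l*(-35*r^2 + 970*r + 928) - 9*r^3 + 9*r^2 + 738*r + 720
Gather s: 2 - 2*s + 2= 4 - 2*s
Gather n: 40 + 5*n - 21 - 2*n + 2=3*n + 21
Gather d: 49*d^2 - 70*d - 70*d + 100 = 49*d^2 - 140*d + 100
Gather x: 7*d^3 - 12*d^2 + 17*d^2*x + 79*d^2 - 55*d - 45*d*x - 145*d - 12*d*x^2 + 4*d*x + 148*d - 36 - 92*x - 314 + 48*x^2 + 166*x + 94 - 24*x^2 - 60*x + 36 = 7*d^3 + 67*d^2 - 52*d + x^2*(24 - 12*d) + x*(17*d^2 - 41*d + 14) - 220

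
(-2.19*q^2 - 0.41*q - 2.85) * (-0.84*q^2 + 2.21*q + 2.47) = 1.8396*q^4 - 4.4955*q^3 - 3.9214*q^2 - 7.3112*q - 7.0395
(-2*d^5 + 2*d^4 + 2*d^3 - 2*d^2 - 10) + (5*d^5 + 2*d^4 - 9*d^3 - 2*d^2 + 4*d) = 3*d^5 + 4*d^4 - 7*d^3 - 4*d^2 + 4*d - 10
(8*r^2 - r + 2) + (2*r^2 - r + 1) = 10*r^2 - 2*r + 3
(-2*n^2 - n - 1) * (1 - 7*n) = 14*n^3 + 5*n^2 + 6*n - 1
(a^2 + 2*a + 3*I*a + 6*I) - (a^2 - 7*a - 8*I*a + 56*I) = 9*a + 11*I*a - 50*I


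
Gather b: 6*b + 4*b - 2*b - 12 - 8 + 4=8*b - 16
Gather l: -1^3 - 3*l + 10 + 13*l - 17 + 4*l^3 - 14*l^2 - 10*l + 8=4*l^3 - 14*l^2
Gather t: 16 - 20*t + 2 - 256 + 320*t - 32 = 300*t - 270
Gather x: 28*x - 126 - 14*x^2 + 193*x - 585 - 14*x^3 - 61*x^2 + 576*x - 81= -14*x^3 - 75*x^2 + 797*x - 792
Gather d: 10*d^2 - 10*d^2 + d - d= 0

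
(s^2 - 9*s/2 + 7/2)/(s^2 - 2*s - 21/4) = 2*(s - 1)/(2*s + 3)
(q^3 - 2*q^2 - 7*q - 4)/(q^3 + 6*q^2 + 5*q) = (q^2 - 3*q - 4)/(q*(q + 5))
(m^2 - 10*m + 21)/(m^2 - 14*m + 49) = (m - 3)/(m - 7)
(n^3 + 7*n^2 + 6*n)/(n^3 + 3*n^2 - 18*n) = (n + 1)/(n - 3)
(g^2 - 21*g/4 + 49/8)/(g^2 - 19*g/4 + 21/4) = (g - 7/2)/(g - 3)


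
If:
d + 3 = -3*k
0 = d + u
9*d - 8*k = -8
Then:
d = -48/35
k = -19/35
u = 48/35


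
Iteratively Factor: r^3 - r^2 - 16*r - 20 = (r + 2)*(r^2 - 3*r - 10) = (r - 5)*(r + 2)*(r + 2)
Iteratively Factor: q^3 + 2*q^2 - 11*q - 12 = (q + 1)*(q^2 + q - 12) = (q - 3)*(q + 1)*(q + 4)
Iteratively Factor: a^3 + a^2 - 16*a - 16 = (a + 4)*(a^2 - 3*a - 4) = (a - 4)*(a + 4)*(a + 1)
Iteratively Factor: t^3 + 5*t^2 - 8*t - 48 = (t + 4)*(t^2 + t - 12) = (t + 4)^2*(t - 3)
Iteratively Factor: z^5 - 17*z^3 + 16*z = (z + 1)*(z^4 - z^3 - 16*z^2 + 16*z) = (z - 1)*(z + 1)*(z^3 - 16*z) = z*(z - 1)*(z + 1)*(z^2 - 16) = z*(z - 1)*(z + 1)*(z + 4)*(z - 4)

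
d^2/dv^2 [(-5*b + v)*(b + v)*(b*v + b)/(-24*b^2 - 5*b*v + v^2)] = 2*b^2*(-1704*b^4 + 1368*b^3*v + 811*b^3 + 72*b^2*v^2 - 213*b^2*v + 24*b*v^3 + 57*b*v^2 + v^3)/(-13824*b^6 - 8640*b^5*v - 72*b^4*v^2 + 595*b^3*v^3 + 3*b^2*v^4 - 15*b*v^5 + v^6)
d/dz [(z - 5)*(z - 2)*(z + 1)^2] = 4*z^3 - 15*z^2 - 6*z + 13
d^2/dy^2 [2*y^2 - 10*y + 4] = 4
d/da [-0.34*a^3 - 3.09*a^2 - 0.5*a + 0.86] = -1.02*a^2 - 6.18*a - 0.5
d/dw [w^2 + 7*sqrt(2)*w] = 2*w + 7*sqrt(2)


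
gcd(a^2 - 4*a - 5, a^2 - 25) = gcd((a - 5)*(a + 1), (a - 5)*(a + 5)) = a - 5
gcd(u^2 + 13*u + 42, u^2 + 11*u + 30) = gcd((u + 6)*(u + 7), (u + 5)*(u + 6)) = u + 6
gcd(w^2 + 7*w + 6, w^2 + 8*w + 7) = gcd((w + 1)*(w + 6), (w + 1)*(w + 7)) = w + 1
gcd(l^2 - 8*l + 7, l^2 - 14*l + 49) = l - 7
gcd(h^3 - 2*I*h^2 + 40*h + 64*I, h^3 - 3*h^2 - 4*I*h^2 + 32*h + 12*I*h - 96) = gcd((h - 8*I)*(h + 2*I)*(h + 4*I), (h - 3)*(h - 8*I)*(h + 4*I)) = h^2 - 4*I*h + 32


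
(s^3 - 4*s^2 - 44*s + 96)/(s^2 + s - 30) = (s^2 - 10*s + 16)/(s - 5)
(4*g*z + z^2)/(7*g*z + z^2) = (4*g + z)/(7*g + z)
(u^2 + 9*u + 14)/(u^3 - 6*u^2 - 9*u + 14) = (u + 7)/(u^2 - 8*u + 7)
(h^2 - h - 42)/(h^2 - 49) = (h + 6)/(h + 7)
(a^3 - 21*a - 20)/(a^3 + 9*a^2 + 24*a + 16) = (a - 5)/(a + 4)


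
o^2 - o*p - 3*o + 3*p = (o - 3)*(o - p)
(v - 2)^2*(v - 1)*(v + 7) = v^4 + 2*v^3 - 27*v^2 + 52*v - 28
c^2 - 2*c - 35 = (c - 7)*(c + 5)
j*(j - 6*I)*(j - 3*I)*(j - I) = j^4 - 10*I*j^3 - 27*j^2 + 18*I*j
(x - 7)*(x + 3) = x^2 - 4*x - 21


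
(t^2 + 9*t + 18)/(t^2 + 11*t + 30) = (t + 3)/(t + 5)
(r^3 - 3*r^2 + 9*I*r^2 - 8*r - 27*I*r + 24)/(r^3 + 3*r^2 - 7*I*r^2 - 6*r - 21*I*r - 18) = (r^3 + r^2*(-3 + 9*I) + r*(-8 - 27*I) + 24)/(r^3 + r^2*(3 - 7*I) + r*(-6 - 21*I) - 18)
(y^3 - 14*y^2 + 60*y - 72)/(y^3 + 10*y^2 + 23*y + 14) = (y^3 - 14*y^2 + 60*y - 72)/(y^3 + 10*y^2 + 23*y + 14)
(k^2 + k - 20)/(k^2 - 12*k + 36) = (k^2 + k - 20)/(k^2 - 12*k + 36)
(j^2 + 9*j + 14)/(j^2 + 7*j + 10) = (j + 7)/(j + 5)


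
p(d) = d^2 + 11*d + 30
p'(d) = 2*d + 11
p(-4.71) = 0.37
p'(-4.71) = 1.58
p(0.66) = 37.70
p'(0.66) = 12.32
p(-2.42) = 9.24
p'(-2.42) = 6.16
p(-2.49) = 8.81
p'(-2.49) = 6.02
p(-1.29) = 17.47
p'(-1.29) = 8.42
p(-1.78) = 13.59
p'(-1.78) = 7.44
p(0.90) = 40.71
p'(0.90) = 12.80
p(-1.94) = 12.42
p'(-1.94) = 7.12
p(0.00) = 30.00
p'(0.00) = 11.00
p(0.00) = 30.00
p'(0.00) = 11.00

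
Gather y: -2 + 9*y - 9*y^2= -9*y^2 + 9*y - 2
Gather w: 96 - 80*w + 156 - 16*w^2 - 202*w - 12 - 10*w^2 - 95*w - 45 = -26*w^2 - 377*w + 195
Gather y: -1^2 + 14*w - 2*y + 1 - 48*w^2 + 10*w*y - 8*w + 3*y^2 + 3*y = -48*w^2 + 6*w + 3*y^2 + y*(10*w + 1)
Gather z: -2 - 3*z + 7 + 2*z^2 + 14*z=2*z^2 + 11*z + 5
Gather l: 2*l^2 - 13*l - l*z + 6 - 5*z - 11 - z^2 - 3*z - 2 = 2*l^2 + l*(-z - 13) - z^2 - 8*z - 7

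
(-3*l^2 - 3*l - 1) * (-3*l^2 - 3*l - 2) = 9*l^4 + 18*l^3 + 18*l^2 + 9*l + 2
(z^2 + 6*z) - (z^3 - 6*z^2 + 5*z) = -z^3 + 7*z^2 + z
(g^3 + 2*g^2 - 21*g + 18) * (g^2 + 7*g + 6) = g^5 + 9*g^4 - g^3 - 117*g^2 + 108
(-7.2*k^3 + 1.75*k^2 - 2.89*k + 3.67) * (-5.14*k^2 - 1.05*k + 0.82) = 37.008*k^5 - 1.435*k^4 + 7.1131*k^3 - 14.3943*k^2 - 6.2233*k + 3.0094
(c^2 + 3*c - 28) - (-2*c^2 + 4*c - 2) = 3*c^2 - c - 26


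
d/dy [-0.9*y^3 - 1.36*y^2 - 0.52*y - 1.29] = -2.7*y^2 - 2.72*y - 0.52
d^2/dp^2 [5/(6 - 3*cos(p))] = 5*(cos(p)^2 + 2*cos(p) - 2)/(3*(cos(p) - 2)^3)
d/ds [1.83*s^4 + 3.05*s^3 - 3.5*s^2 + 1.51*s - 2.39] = 7.32*s^3 + 9.15*s^2 - 7.0*s + 1.51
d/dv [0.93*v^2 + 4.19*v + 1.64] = 1.86*v + 4.19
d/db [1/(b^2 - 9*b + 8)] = (9 - 2*b)/(b^2 - 9*b + 8)^2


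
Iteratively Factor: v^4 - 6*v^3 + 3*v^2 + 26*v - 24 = (v - 1)*(v^3 - 5*v^2 - 2*v + 24) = (v - 1)*(v + 2)*(v^2 - 7*v + 12) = (v - 4)*(v - 1)*(v + 2)*(v - 3)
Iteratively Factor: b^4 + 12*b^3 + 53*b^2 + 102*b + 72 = (b + 3)*(b^3 + 9*b^2 + 26*b + 24) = (b + 3)^2*(b^2 + 6*b + 8) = (b + 2)*(b + 3)^2*(b + 4)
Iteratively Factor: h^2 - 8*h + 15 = (h - 5)*(h - 3)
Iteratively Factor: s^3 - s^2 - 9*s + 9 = (s + 3)*(s^2 - 4*s + 3) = (s - 3)*(s + 3)*(s - 1)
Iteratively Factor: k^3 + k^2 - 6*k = (k - 2)*(k^2 + 3*k) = k*(k - 2)*(k + 3)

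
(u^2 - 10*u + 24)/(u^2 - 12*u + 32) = (u - 6)/(u - 8)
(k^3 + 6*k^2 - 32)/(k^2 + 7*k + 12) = (k^2 + 2*k - 8)/(k + 3)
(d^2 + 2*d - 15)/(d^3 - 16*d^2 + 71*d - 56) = (d^2 + 2*d - 15)/(d^3 - 16*d^2 + 71*d - 56)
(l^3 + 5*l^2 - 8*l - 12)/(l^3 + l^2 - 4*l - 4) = (l + 6)/(l + 2)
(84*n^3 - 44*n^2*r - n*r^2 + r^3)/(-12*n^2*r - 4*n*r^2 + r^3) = (-14*n^2 + 5*n*r + r^2)/(r*(2*n + r))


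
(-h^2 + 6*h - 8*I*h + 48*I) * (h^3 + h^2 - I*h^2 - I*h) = -h^5 + 5*h^4 - 7*I*h^4 - 2*h^3 + 35*I*h^3 + 40*h^2 + 42*I*h^2 + 48*h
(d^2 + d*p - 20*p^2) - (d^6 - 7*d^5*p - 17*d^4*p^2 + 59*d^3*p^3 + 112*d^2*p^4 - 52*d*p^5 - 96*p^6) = -d^6 + 7*d^5*p + 17*d^4*p^2 - 59*d^3*p^3 - 112*d^2*p^4 + d^2 + 52*d*p^5 + d*p + 96*p^6 - 20*p^2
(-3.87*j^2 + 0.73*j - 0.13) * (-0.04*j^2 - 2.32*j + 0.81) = 0.1548*j^4 + 8.9492*j^3 - 4.8231*j^2 + 0.8929*j - 0.1053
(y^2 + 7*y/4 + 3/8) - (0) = y^2 + 7*y/4 + 3/8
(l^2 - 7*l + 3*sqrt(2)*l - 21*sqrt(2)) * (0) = 0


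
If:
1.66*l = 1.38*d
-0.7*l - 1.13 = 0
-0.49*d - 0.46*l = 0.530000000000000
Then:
No Solution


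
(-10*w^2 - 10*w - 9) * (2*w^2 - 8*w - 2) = -20*w^4 + 60*w^3 + 82*w^2 + 92*w + 18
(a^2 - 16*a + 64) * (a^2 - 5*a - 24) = a^4 - 21*a^3 + 120*a^2 + 64*a - 1536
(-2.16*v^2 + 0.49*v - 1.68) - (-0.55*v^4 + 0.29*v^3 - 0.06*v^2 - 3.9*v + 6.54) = 0.55*v^4 - 0.29*v^3 - 2.1*v^2 + 4.39*v - 8.22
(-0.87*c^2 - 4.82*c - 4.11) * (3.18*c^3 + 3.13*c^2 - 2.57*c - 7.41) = -2.7666*c^5 - 18.0507*c^4 - 25.9205*c^3 + 5.9698*c^2 + 46.2789*c + 30.4551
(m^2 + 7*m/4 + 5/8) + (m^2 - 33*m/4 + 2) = 2*m^2 - 13*m/2 + 21/8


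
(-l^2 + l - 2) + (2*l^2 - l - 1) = l^2 - 3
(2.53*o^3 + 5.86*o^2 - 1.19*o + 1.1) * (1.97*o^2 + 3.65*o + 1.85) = 4.9841*o^5 + 20.7787*o^4 + 23.7252*o^3 + 8.6645*o^2 + 1.8135*o + 2.035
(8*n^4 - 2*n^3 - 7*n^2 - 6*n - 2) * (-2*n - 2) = -16*n^5 - 12*n^4 + 18*n^3 + 26*n^2 + 16*n + 4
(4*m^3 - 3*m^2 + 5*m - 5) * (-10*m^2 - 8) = -40*m^5 + 30*m^4 - 82*m^3 + 74*m^2 - 40*m + 40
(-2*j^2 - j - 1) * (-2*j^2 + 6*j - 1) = 4*j^4 - 10*j^3 - 2*j^2 - 5*j + 1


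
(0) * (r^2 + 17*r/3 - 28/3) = 0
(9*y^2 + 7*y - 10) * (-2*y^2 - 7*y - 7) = -18*y^4 - 77*y^3 - 92*y^2 + 21*y + 70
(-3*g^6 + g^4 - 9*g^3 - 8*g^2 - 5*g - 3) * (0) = 0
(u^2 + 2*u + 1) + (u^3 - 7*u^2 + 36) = u^3 - 6*u^2 + 2*u + 37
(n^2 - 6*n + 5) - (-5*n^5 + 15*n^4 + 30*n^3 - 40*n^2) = 5*n^5 - 15*n^4 - 30*n^3 + 41*n^2 - 6*n + 5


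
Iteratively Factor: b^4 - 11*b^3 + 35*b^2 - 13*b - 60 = (b - 3)*(b^3 - 8*b^2 + 11*b + 20) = (b - 3)*(b + 1)*(b^2 - 9*b + 20) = (b - 5)*(b - 3)*(b + 1)*(b - 4)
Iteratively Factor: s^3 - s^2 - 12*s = (s - 4)*(s^2 + 3*s) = (s - 4)*(s + 3)*(s)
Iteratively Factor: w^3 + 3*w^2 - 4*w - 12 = (w - 2)*(w^2 + 5*w + 6) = (w - 2)*(w + 3)*(w + 2)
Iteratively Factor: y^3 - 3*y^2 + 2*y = (y)*(y^2 - 3*y + 2) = y*(y - 1)*(y - 2)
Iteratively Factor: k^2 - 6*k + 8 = (k - 4)*(k - 2)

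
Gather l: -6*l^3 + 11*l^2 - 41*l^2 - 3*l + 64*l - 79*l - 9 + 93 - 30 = -6*l^3 - 30*l^2 - 18*l + 54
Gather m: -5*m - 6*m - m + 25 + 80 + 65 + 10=180 - 12*m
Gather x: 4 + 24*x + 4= 24*x + 8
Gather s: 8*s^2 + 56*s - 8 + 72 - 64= 8*s^2 + 56*s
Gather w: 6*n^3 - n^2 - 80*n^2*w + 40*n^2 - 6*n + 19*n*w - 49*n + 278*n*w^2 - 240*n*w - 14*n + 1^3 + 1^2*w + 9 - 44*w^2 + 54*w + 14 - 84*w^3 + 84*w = 6*n^3 + 39*n^2 - 69*n - 84*w^3 + w^2*(278*n - 44) + w*(-80*n^2 - 221*n + 139) + 24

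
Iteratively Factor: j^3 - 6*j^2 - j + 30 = (j - 3)*(j^2 - 3*j - 10) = (j - 3)*(j + 2)*(j - 5)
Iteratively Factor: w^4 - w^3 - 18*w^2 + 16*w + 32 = (w - 4)*(w^3 + 3*w^2 - 6*w - 8) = (w - 4)*(w + 1)*(w^2 + 2*w - 8) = (w - 4)*(w + 1)*(w + 4)*(w - 2)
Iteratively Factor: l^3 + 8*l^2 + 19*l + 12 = (l + 4)*(l^2 + 4*l + 3) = (l + 3)*(l + 4)*(l + 1)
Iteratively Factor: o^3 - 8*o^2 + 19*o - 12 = (o - 1)*(o^2 - 7*o + 12) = (o - 4)*(o - 1)*(o - 3)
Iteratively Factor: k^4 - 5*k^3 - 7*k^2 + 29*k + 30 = (k + 1)*(k^3 - 6*k^2 - k + 30) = (k + 1)*(k + 2)*(k^2 - 8*k + 15) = (k - 5)*(k + 1)*(k + 2)*(k - 3)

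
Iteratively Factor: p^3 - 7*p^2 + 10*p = (p - 5)*(p^2 - 2*p) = (p - 5)*(p - 2)*(p)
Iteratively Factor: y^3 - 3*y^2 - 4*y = (y - 4)*(y^2 + y) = y*(y - 4)*(y + 1)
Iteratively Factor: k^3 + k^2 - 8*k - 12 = (k + 2)*(k^2 - k - 6) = (k + 2)^2*(k - 3)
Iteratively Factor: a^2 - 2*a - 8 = (a + 2)*(a - 4)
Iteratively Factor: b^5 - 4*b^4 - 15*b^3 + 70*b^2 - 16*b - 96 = (b - 4)*(b^4 - 15*b^2 + 10*b + 24) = (b - 4)*(b - 3)*(b^3 + 3*b^2 - 6*b - 8) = (b - 4)*(b - 3)*(b - 2)*(b^2 + 5*b + 4) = (b - 4)*(b - 3)*(b - 2)*(b + 1)*(b + 4)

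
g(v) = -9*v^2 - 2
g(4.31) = -169.18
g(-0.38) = -3.30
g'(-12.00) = 216.00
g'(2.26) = -40.68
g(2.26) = -47.97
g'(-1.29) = 23.22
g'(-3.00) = 54.00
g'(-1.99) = 35.82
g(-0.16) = -2.23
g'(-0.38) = 6.84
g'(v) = -18*v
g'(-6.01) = 108.18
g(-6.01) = -327.08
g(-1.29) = -16.98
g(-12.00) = -1298.00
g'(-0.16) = 2.88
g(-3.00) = -83.00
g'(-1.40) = 25.20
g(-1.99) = -37.64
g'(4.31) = -77.58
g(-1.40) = -19.64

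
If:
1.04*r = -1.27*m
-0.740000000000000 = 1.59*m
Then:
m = -0.47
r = 0.57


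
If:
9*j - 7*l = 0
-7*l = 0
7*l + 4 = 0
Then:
No Solution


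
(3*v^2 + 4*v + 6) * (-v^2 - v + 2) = -3*v^4 - 7*v^3 - 4*v^2 + 2*v + 12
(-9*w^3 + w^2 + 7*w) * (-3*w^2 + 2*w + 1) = 27*w^5 - 21*w^4 - 28*w^3 + 15*w^2 + 7*w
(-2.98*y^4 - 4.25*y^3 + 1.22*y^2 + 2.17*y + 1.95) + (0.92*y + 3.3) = -2.98*y^4 - 4.25*y^3 + 1.22*y^2 + 3.09*y + 5.25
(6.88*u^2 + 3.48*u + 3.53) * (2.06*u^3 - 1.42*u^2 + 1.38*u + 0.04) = 14.1728*u^5 - 2.6008*u^4 + 11.8246*u^3 + 0.0650000000000004*u^2 + 5.0106*u + 0.1412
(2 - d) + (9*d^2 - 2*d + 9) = 9*d^2 - 3*d + 11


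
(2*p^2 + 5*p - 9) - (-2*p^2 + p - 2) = 4*p^2 + 4*p - 7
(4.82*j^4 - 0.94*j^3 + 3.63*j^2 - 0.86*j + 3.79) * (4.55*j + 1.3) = 21.931*j^5 + 1.989*j^4 + 15.2945*j^3 + 0.806*j^2 + 16.1265*j + 4.927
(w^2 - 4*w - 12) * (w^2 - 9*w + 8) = w^4 - 13*w^3 + 32*w^2 + 76*w - 96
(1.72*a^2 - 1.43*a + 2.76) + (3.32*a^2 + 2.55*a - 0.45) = 5.04*a^2 + 1.12*a + 2.31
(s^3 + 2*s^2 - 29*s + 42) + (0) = s^3 + 2*s^2 - 29*s + 42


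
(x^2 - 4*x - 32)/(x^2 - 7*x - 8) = (x + 4)/(x + 1)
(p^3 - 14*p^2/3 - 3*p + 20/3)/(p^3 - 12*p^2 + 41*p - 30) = (p + 4/3)/(p - 6)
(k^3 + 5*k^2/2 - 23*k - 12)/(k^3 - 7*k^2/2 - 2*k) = (k + 6)/k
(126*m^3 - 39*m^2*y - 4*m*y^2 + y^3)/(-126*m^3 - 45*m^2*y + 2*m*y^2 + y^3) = (-3*m + y)/(3*m + y)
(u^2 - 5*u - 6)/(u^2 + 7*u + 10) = (u^2 - 5*u - 6)/(u^2 + 7*u + 10)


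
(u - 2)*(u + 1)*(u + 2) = u^3 + u^2 - 4*u - 4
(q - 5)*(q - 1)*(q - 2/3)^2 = q^4 - 22*q^3/3 + 121*q^2/9 - 28*q/3 + 20/9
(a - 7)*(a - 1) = a^2 - 8*a + 7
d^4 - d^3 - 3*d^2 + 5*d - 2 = (d - 1)^3*(d + 2)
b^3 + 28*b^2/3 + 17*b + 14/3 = (b + 1/3)*(b + 2)*(b + 7)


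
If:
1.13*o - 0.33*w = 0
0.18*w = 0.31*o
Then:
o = 0.00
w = 0.00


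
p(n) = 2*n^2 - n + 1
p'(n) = 4*n - 1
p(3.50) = 22.00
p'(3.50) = 13.00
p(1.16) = 2.53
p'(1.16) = 3.64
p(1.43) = 3.66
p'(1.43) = 4.72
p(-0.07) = 1.08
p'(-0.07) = -1.28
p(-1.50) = 7.00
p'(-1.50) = -7.00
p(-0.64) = 2.46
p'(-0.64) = -3.56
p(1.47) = 3.85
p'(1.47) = 4.88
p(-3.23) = 25.10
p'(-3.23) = -13.92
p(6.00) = 67.00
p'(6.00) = 23.00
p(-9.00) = 172.00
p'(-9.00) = -37.00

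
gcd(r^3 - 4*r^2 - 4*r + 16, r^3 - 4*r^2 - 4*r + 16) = r^3 - 4*r^2 - 4*r + 16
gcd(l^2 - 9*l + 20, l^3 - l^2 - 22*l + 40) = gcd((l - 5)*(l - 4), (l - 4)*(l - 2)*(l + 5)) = l - 4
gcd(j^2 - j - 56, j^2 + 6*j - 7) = j + 7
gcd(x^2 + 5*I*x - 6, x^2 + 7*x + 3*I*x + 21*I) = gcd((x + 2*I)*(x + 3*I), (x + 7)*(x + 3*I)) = x + 3*I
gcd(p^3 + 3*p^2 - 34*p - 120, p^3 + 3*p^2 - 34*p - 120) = p^3 + 3*p^2 - 34*p - 120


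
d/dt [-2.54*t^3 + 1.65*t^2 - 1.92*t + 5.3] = -7.62*t^2 + 3.3*t - 1.92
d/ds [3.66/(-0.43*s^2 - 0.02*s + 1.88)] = (3.1476*s + 0.0732)/(0.43*s^2 + 0.02*s - 1.88)^2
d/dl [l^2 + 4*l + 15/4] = 2*l + 4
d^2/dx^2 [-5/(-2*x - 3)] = 40/(2*x + 3)^3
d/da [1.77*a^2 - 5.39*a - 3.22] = 3.54*a - 5.39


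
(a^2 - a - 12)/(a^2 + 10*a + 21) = (a - 4)/(a + 7)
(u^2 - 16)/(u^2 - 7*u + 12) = (u + 4)/(u - 3)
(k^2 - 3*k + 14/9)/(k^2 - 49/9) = (3*k - 2)/(3*k + 7)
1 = 1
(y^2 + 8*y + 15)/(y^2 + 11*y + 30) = (y + 3)/(y + 6)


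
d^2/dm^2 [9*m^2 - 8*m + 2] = 18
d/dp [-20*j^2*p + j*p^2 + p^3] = -20*j^2 + 2*j*p + 3*p^2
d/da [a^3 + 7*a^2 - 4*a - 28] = 3*a^2 + 14*a - 4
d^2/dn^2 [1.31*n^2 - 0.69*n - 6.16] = 2.62000000000000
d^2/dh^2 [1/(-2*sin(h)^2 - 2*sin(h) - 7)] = 2*(8*sin(h)^4 + 6*sin(h)^3 - 38*sin(h)^2 - 19*sin(h) + 10)/(2*sin(h) - cos(2*h) + 8)^3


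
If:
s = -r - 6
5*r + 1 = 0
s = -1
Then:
No Solution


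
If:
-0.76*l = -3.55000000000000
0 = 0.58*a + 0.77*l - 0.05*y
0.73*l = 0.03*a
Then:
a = 113.66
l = 4.67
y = 1390.42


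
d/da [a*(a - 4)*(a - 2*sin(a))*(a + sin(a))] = a*(a - 4)*(a - 2*sin(a))*(cos(a) + 1) - a*(a - 4)*(a + sin(a))*(2*cos(a) - 1) + a*(a - 2*sin(a))*(a + sin(a)) + (a - 4)*(a - 2*sin(a))*(a + sin(a))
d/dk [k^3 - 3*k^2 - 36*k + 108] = 3*k^2 - 6*k - 36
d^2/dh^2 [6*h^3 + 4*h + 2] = 36*h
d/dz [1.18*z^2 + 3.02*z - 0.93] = 2.36*z + 3.02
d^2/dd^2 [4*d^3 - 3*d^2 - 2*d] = 24*d - 6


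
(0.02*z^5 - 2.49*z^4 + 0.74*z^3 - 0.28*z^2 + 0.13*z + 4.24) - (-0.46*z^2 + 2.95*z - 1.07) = 0.02*z^5 - 2.49*z^4 + 0.74*z^3 + 0.18*z^2 - 2.82*z + 5.31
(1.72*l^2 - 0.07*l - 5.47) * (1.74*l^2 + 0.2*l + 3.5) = 2.9928*l^4 + 0.2222*l^3 - 3.5118*l^2 - 1.339*l - 19.145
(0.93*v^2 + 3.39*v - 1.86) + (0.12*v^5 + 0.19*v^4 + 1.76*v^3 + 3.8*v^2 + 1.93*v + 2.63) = 0.12*v^5 + 0.19*v^4 + 1.76*v^3 + 4.73*v^2 + 5.32*v + 0.77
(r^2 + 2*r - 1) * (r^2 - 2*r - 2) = r^4 - 7*r^2 - 2*r + 2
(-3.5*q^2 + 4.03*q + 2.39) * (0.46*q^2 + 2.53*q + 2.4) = -1.61*q^4 - 7.0012*q^3 + 2.8953*q^2 + 15.7187*q + 5.736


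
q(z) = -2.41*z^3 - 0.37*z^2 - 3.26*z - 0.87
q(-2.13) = 27.68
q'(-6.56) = -309.54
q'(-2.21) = -36.94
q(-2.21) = 30.54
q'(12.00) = -1053.26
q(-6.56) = 684.94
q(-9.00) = 1755.39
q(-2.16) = 28.73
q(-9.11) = 1820.22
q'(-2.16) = -35.39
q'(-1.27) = -13.98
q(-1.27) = 7.61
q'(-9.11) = -596.55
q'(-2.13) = -34.49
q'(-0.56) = -5.11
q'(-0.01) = -3.25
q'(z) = -7.23*z^2 - 0.74*z - 3.26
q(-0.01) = -0.84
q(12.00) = -4257.75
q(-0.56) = 1.26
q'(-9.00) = -582.23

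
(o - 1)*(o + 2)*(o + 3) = o^3 + 4*o^2 + o - 6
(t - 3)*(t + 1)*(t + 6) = t^3 + 4*t^2 - 15*t - 18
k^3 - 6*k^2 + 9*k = k*(k - 3)^2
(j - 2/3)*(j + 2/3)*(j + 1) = j^3 + j^2 - 4*j/9 - 4/9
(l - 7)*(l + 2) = l^2 - 5*l - 14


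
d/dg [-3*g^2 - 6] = -6*g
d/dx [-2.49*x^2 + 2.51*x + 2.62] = 2.51 - 4.98*x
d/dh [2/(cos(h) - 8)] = 2*sin(h)/(cos(h) - 8)^2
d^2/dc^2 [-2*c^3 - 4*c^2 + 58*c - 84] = -12*c - 8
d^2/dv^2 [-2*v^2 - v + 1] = -4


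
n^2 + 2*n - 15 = (n - 3)*(n + 5)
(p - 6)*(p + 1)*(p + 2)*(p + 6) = p^4 + 3*p^3 - 34*p^2 - 108*p - 72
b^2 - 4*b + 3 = (b - 3)*(b - 1)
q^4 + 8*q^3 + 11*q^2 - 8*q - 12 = (q - 1)*(q + 1)*(q + 2)*(q + 6)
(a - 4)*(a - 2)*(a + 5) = a^3 - a^2 - 22*a + 40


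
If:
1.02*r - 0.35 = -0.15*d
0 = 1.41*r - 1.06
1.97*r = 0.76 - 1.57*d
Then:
No Solution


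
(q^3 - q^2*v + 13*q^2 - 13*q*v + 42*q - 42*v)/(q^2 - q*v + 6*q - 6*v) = q + 7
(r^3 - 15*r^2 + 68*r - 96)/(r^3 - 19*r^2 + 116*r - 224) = (r - 3)/(r - 7)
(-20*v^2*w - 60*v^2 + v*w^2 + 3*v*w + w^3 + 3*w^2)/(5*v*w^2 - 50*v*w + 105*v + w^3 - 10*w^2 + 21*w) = (-4*v*w - 12*v + w^2 + 3*w)/(w^2 - 10*w + 21)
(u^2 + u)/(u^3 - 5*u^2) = (u + 1)/(u*(u - 5))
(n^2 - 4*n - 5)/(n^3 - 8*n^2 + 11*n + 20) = 1/(n - 4)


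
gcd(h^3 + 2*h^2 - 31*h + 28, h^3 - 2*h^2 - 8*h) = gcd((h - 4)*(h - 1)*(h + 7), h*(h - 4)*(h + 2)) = h - 4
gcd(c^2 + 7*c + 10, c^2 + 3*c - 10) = c + 5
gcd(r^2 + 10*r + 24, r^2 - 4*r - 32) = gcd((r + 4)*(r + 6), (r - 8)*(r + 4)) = r + 4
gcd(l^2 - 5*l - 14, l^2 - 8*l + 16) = 1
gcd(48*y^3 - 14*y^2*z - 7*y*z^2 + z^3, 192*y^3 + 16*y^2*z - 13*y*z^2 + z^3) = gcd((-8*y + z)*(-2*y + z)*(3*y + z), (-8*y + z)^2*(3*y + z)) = 24*y^2 + 5*y*z - z^2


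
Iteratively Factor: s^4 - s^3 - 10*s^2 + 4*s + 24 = (s - 3)*(s^3 + 2*s^2 - 4*s - 8) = (s - 3)*(s + 2)*(s^2 - 4) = (s - 3)*(s - 2)*(s + 2)*(s + 2)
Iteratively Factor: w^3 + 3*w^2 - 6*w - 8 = (w - 2)*(w^2 + 5*w + 4) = (w - 2)*(w + 4)*(w + 1)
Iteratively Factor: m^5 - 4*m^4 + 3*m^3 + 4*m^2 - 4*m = (m - 2)*(m^4 - 2*m^3 - m^2 + 2*m) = m*(m - 2)*(m^3 - 2*m^2 - m + 2) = m*(m - 2)*(m + 1)*(m^2 - 3*m + 2) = m*(m - 2)^2*(m + 1)*(m - 1)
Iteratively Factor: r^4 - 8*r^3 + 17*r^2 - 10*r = (r - 2)*(r^3 - 6*r^2 + 5*r) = (r - 2)*(r - 1)*(r^2 - 5*r) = (r - 5)*(r - 2)*(r - 1)*(r)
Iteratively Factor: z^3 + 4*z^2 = (z)*(z^2 + 4*z) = z^2*(z + 4)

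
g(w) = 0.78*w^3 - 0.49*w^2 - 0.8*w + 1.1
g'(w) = 2.34*w^2 - 0.98*w - 0.8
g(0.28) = 0.85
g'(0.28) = -0.89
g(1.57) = 1.65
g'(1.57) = 3.43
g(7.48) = 294.14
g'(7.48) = 122.79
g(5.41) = 105.94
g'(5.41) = 62.39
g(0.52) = 0.66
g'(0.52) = -0.68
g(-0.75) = 1.10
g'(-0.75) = 1.25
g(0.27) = 0.86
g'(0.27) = -0.89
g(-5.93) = -174.04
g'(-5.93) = 87.30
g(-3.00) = -21.97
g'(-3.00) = 23.20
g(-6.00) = -180.22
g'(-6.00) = 89.32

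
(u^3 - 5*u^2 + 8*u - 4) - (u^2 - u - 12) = u^3 - 6*u^2 + 9*u + 8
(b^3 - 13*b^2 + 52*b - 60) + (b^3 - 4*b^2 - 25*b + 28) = 2*b^3 - 17*b^2 + 27*b - 32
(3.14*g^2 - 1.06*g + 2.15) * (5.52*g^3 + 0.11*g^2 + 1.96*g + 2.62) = 17.3328*g^5 - 5.5058*g^4 + 17.9058*g^3 + 6.3857*g^2 + 1.4368*g + 5.633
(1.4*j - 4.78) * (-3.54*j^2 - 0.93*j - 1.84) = -4.956*j^3 + 15.6192*j^2 + 1.8694*j + 8.7952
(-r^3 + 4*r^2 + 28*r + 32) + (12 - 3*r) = -r^3 + 4*r^2 + 25*r + 44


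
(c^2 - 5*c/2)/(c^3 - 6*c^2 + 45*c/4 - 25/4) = 2*c/(2*c^2 - 7*c + 5)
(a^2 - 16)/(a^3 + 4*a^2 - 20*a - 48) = (a + 4)/(a^2 + 8*a + 12)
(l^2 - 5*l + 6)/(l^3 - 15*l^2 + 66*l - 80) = (l - 3)/(l^2 - 13*l + 40)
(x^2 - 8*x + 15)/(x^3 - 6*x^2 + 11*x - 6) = (x - 5)/(x^2 - 3*x + 2)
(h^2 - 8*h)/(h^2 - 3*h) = (h - 8)/(h - 3)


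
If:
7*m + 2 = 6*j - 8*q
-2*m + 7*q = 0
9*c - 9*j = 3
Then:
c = 65*q/12 + 2/3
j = 65*q/12 + 1/3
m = 7*q/2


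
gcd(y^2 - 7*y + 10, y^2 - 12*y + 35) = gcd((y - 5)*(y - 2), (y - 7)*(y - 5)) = y - 5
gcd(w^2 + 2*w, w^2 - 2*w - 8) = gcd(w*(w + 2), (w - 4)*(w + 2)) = w + 2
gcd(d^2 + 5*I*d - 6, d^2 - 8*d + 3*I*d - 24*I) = d + 3*I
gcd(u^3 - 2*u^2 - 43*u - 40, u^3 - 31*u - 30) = u^2 + 6*u + 5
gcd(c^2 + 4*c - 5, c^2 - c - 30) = c + 5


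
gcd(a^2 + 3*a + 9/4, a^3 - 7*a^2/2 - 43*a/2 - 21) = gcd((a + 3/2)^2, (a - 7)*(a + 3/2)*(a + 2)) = a + 3/2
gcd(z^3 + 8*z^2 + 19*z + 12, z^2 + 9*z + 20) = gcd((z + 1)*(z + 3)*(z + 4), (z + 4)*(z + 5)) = z + 4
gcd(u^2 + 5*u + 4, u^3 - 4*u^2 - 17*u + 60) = u + 4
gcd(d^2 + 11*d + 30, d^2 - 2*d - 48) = d + 6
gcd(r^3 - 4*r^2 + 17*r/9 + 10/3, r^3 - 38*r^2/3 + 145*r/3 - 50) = r - 5/3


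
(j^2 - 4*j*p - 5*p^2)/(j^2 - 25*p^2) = (j + p)/(j + 5*p)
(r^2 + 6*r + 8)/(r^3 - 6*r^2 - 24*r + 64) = (r + 2)/(r^2 - 10*r + 16)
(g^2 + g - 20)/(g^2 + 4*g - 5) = (g - 4)/(g - 1)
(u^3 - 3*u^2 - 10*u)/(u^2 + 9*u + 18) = u*(u^2 - 3*u - 10)/(u^2 + 9*u + 18)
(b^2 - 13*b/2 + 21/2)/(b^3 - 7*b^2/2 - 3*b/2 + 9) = (2*b - 7)/(2*b^2 - b - 6)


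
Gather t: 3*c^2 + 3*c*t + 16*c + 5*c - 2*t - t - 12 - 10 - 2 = 3*c^2 + 21*c + t*(3*c - 3) - 24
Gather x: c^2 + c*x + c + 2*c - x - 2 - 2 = c^2 + 3*c + x*(c - 1) - 4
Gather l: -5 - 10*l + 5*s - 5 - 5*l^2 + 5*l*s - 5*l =-5*l^2 + l*(5*s - 15) + 5*s - 10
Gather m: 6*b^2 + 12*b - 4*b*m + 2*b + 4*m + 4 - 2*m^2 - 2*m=6*b^2 + 14*b - 2*m^2 + m*(2 - 4*b) + 4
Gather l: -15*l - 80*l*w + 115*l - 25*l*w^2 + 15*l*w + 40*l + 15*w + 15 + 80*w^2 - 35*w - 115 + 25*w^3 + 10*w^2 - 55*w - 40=l*(-25*w^2 - 65*w + 140) + 25*w^3 + 90*w^2 - 75*w - 140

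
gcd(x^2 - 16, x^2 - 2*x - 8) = x - 4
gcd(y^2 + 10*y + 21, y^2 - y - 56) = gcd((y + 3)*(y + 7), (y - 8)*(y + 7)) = y + 7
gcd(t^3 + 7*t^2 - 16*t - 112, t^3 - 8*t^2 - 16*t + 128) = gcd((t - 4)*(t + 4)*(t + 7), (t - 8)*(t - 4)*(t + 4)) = t^2 - 16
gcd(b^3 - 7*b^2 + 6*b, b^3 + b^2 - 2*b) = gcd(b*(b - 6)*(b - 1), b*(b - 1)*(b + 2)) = b^2 - b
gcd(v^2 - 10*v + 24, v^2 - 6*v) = v - 6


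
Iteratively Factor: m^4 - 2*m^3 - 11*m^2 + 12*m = (m + 3)*(m^3 - 5*m^2 + 4*m) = (m - 1)*(m + 3)*(m^2 - 4*m) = (m - 4)*(m - 1)*(m + 3)*(m)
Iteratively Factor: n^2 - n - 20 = (n - 5)*(n + 4)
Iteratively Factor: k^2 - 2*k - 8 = (k - 4)*(k + 2)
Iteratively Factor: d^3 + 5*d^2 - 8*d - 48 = (d + 4)*(d^2 + d - 12) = (d + 4)^2*(d - 3)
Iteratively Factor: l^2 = (l)*(l)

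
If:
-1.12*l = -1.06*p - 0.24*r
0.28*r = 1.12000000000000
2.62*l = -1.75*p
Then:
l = 0.35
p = -0.53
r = 4.00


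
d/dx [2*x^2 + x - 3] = 4*x + 1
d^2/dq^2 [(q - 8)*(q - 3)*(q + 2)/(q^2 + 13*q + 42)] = 12*(41*q^3 + 486*q^2 + 1152*q - 1812)/(q^6 + 39*q^5 + 633*q^4 + 5473*q^3 + 26586*q^2 + 68796*q + 74088)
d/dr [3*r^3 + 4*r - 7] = 9*r^2 + 4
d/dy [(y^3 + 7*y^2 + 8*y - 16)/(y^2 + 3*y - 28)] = (y^4 + 6*y^3 - 71*y^2 - 360*y - 176)/(y^4 + 6*y^3 - 47*y^2 - 168*y + 784)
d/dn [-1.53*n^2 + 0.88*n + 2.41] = 0.88 - 3.06*n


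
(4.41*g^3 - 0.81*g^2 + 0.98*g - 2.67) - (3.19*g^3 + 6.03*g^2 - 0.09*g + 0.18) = 1.22*g^3 - 6.84*g^2 + 1.07*g - 2.85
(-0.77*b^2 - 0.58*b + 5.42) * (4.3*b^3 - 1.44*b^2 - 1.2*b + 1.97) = -3.311*b^5 - 1.3852*b^4 + 25.0652*b^3 - 8.6257*b^2 - 7.6466*b + 10.6774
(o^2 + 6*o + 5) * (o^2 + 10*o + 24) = o^4 + 16*o^3 + 89*o^2 + 194*o + 120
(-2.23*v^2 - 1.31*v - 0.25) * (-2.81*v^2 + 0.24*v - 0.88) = 6.2663*v^4 + 3.1459*v^3 + 2.3505*v^2 + 1.0928*v + 0.22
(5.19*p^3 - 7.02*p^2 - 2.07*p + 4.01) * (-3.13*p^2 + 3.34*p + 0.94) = -16.2447*p^5 + 39.3072*p^4 - 12.0891*p^3 - 26.0639*p^2 + 11.4476*p + 3.7694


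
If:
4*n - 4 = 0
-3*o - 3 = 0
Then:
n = 1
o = -1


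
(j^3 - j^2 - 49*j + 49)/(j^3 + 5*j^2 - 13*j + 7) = (j - 7)/(j - 1)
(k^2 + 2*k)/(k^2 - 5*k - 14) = k/(k - 7)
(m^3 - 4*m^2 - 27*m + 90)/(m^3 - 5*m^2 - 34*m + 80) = (m^2 - 9*m + 18)/(m^2 - 10*m + 16)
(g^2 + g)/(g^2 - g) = (g + 1)/(g - 1)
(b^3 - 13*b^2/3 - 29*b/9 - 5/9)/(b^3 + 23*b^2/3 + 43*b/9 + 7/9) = (b - 5)/(b + 7)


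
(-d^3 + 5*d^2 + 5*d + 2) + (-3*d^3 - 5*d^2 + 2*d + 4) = -4*d^3 + 7*d + 6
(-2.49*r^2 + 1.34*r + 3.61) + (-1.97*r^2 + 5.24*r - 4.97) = -4.46*r^2 + 6.58*r - 1.36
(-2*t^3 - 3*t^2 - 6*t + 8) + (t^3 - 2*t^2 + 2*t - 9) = -t^3 - 5*t^2 - 4*t - 1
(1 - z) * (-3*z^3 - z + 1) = 3*z^4 - 3*z^3 + z^2 - 2*z + 1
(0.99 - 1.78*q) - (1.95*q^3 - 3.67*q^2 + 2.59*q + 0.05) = -1.95*q^3 + 3.67*q^2 - 4.37*q + 0.94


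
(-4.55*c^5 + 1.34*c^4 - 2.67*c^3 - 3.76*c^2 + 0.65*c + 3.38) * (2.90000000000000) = -13.195*c^5 + 3.886*c^4 - 7.743*c^3 - 10.904*c^2 + 1.885*c + 9.802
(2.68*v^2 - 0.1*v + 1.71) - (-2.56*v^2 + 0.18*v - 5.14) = 5.24*v^2 - 0.28*v + 6.85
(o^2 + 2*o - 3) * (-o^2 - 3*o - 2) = -o^4 - 5*o^3 - 5*o^2 + 5*o + 6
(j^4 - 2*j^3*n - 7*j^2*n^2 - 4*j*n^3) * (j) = j^5 - 2*j^4*n - 7*j^3*n^2 - 4*j^2*n^3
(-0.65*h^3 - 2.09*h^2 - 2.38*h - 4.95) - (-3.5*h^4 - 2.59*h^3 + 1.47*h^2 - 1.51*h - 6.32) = 3.5*h^4 + 1.94*h^3 - 3.56*h^2 - 0.87*h + 1.37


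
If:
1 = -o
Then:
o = -1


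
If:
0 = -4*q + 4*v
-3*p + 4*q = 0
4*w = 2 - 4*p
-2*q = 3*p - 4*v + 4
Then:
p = -8/3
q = -2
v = -2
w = 19/6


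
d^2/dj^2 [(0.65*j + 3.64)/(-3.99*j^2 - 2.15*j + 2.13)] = (-(0.65*j + 3.64)*(7.98*j + 2.15)*(15.96*j + 4.3) + (15.561*j + 31.8422)*(3.99*j^2 + 2.15*j - 2.13))/(3.99*j^2 + 2.15*j - 2.13)^3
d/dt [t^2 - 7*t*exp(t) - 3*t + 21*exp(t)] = -7*t*exp(t) + 2*t + 14*exp(t) - 3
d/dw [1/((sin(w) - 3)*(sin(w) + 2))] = (-sin(2*w) + cos(w))/((sin(w) - 3)^2*(sin(w) + 2)^2)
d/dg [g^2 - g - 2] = 2*g - 1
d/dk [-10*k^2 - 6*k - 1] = -20*k - 6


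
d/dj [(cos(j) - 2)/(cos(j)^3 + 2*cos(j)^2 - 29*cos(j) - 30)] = (-13*cos(j)/2 - 2*cos(2*j) + cos(3*j)/2 + 86)*sin(j)/(cos(j)^3 + 2*cos(j)^2 - 29*cos(j) - 30)^2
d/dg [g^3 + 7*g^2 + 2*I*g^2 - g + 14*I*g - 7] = 3*g^2 + g*(14 + 4*I) - 1 + 14*I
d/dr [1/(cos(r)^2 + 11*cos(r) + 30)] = (2*cos(r) + 11)*sin(r)/(cos(r)^2 + 11*cos(r) + 30)^2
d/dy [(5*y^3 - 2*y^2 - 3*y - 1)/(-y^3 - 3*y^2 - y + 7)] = (-17*y^4 - 16*y^3 + 95*y^2 - 34*y - 22)/(y^6 + 6*y^5 + 11*y^4 - 8*y^3 - 41*y^2 - 14*y + 49)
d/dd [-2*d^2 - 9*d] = -4*d - 9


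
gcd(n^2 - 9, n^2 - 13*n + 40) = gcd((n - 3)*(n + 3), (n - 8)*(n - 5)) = 1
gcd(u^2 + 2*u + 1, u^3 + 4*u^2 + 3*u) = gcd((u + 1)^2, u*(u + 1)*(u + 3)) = u + 1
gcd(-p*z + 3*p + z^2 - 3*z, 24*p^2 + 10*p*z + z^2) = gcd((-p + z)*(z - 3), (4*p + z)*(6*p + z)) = 1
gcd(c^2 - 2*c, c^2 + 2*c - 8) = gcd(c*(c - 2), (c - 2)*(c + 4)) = c - 2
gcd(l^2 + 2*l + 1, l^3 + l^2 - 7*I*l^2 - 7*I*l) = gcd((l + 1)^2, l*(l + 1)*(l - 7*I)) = l + 1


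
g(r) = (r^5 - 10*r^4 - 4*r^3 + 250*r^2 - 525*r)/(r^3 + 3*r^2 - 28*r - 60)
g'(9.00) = 6.34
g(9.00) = 9.16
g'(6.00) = 1.27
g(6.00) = -2.06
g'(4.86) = -0.36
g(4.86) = -2.56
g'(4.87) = -0.34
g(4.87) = -2.56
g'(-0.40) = 18.16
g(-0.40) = -5.17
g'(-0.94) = 52.05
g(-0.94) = -22.26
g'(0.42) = 3.62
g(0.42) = 2.49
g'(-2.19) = 1864.52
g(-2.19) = 405.47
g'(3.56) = -1.78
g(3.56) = -1.10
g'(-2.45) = 329.36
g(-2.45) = 201.42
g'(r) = (-3*r^2 - 6*r + 28)*(r^5 - 10*r^4 - 4*r^3 + 250*r^2 - 525*r)/(r^3 + 3*r^2 - 28*r - 60)^2 + (5*r^4 - 40*r^3 - 12*r^2 + 500*r - 525)/(r^3 + 3*r^2 - 28*r - 60) = (2*r^5 + 19*r^4 - 32*r^3 - 517*r^2 - 696*r + 1260)/(r^4 + 16*r^3 + 88*r^2 + 192*r + 144)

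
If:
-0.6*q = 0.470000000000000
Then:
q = -0.78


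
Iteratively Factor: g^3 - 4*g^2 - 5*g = (g)*(g^2 - 4*g - 5) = g*(g - 5)*(g + 1)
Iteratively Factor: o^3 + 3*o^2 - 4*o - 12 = (o + 2)*(o^2 + o - 6) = (o - 2)*(o + 2)*(o + 3)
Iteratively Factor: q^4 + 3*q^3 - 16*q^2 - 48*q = (q + 4)*(q^3 - q^2 - 12*q) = (q - 4)*(q + 4)*(q^2 + 3*q) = q*(q - 4)*(q + 4)*(q + 3)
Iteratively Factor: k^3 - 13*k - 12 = (k - 4)*(k^2 + 4*k + 3) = (k - 4)*(k + 1)*(k + 3)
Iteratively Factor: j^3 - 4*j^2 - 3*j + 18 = (j - 3)*(j^2 - j - 6) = (j - 3)*(j + 2)*(j - 3)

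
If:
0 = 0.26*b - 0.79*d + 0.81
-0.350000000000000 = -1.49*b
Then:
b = 0.23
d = 1.10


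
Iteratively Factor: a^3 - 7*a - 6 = (a - 3)*(a^2 + 3*a + 2) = (a - 3)*(a + 2)*(a + 1)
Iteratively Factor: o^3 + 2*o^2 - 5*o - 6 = (o + 1)*(o^2 + o - 6) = (o + 1)*(o + 3)*(o - 2)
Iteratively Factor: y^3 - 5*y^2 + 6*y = (y - 2)*(y^2 - 3*y) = y*(y - 2)*(y - 3)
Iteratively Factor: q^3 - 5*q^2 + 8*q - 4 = (q - 1)*(q^2 - 4*q + 4) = (q - 2)*(q - 1)*(q - 2)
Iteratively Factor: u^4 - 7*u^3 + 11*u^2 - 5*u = (u - 1)*(u^3 - 6*u^2 + 5*u) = (u - 1)^2*(u^2 - 5*u) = (u - 5)*(u - 1)^2*(u)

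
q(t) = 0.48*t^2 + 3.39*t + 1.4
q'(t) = 0.96*t + 3.39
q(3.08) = 16.39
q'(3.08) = 6.35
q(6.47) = 43.43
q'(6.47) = 9.60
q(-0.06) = 1.20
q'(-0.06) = 3.33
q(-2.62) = -4.19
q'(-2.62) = 0.87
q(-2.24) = -3.79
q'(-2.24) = 1.24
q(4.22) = 24.25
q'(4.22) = 7.44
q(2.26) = 11.51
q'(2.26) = 5.56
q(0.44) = 2.98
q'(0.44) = 3.81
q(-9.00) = 9.77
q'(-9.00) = -5.25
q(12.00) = 111.20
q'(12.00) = 14.91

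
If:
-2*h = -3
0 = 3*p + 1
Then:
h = 3/2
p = -1/3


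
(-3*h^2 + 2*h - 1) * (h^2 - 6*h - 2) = -3*h^4 + 20*h^3 - 7*h^2 + 2*h + 2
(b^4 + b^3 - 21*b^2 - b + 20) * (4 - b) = -b^5 + 3*b^4 + 25*b^3 - 83*b^2 - 24*b + 80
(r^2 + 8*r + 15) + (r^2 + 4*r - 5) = 2*r^2 + 12*r + 10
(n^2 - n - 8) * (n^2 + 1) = n^4 - n^3 - 7*n^2 - n - 8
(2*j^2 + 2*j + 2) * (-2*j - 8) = -4*j^3 - 20*j^2 - 20*j - 16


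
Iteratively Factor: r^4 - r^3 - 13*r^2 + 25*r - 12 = (r + 4)*(r^3 - 5*r^2 + 7*r - 3) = (r - 3)*(r + 4)*(r^2 - 2*r + 1) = (r - 3)*(r - 1)*(r + 4)*(r - 1)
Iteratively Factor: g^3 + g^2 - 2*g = (g)*(g^2 + g - 2) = g*(g - 1)*(g + 2)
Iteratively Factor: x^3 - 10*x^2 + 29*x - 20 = (x - 5)*(x^2 - 5*x + 4) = (x - 5)*(x - 4)*(x - 1)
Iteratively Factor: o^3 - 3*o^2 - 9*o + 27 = (o + 3)*(o^2 - 6*o + 9) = (o - 3)*(o + 3)*(o - 3)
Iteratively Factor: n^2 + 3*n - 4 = (n - 1)*(n + 4)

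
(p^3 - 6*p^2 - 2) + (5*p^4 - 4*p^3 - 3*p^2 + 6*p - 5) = 5*p^4 - 3*p^3 - 9*p^2 + 6*p - 7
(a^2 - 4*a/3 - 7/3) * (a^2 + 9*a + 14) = a^4 + 23*a^3/3 - a^2/3 - 119*a/3 - 98/3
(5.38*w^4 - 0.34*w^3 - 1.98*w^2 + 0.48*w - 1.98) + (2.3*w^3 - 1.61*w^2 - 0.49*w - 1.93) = 5.38*w^4 + 1.96*w^3 - 3.59*w^2 - 0.01*w - 3.91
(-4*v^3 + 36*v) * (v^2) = -4*v^5 + 36*v^3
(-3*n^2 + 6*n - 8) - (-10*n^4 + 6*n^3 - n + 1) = 10*n^4 - 6*n^3 - 3*n^2 + 7*n - 9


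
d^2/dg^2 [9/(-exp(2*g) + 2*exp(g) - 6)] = 18*(-4*(1 - exp(g))^2*exp(g) + (2*exp(g) - 1)*(exp(2*g) - 2*exp(g) + 6))*exp(g)/(exp(2*g) - 2*exp(g) + 6)^3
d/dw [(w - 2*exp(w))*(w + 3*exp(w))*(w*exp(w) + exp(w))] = (w^3 + 2*w^2*exp(w) + 4*w^2 - 18*w*exp(2*w) + 4*w*exp(w) + 2*w - 24*exp(2*w) + exp(w))*exp(w)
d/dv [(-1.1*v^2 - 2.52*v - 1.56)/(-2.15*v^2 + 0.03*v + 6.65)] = (-5.451*v^2 - 21.338*v - 16.7112)/(4.6225*v^4 - 0.129*v^3 - 28.5941*v^2 + 0.399*v + 44.2225)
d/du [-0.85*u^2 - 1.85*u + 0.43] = -1.7*u - 1.85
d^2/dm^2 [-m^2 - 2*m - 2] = -2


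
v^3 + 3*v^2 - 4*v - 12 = (v - 2)*(v + 2)*(v + 3)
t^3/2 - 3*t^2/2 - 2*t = t*(t/2 + 1/2)*(t - 4)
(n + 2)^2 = n^2 + 4*n + 4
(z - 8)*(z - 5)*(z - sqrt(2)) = z^3 - 13*z^2 - sqrt(2)*z^2 + 13*sqrt(2)*z + 40*z - 40*sqrt(2)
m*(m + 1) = m^2 + m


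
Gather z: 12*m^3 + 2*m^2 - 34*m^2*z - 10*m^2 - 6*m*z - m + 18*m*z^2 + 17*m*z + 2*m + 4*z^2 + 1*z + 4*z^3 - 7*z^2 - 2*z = 12*m^3 - 8*m^2 + m + 4*z^3 + z^2*(18*m - 3) + z*(-34*m^2 + 11*m - 1)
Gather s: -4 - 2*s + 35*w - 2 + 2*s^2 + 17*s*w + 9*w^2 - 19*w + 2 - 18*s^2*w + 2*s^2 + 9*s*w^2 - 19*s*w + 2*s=s^2*(4 - 18*w) + s*(9*w^2 - 2*w) + 9*w^2 + 16*w - 4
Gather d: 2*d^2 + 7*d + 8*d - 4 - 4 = 2*d^2 + 15*d - 8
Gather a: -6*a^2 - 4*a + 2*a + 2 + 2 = -6*a^2 - 2*a + 4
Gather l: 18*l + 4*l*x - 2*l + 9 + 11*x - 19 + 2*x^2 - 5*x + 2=l*(4*x + 16) + 2*x^2 + 6*x - 8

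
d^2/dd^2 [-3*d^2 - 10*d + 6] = -6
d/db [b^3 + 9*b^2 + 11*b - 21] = 3*b^2 + 18*b + 11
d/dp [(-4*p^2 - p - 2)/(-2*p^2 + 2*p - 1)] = 5*(1 - 2*p^2)/(4*p^4 - 8*p^3 + 8*p^2 - 4*p + 1)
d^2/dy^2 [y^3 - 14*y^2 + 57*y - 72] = 6*y - 28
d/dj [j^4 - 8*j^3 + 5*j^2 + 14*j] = 4*j^3 - 24*j^2 + 10*j + 14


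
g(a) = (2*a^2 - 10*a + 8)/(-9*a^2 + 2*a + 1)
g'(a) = (4*a - 10)/(-9*a^2 + 2*a + 1) + (18*a - 2)*(2*a^2 - 10*a + 8)/(-9*a^2 + 2*a + 1)^2 = 2*(-43*a^2 + 74*a - 13)/(81*a^4 - 36*a^3 - 14*a^2 + 4*a + 1)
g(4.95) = -0.04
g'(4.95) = -0.03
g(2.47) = 0.09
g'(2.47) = -0.08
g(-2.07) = -0.89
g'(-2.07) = -0.40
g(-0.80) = -2.72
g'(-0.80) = -4.93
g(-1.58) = -1.17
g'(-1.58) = -0.78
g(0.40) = 12.00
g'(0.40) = 150.00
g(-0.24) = 6572.00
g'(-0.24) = -25966250.00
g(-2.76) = -0.70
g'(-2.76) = -0.20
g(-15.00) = -0.30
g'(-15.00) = -0.00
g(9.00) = -0.11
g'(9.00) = -0.01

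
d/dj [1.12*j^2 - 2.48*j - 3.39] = 2.24*j - 2.48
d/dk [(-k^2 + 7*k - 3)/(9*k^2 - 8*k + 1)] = (-55*k^2 + 52*k - 17)/(81*k^4 - 144*k^3 + 82*k^2 - 16*k + 1)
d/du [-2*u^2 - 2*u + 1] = -4*u - 2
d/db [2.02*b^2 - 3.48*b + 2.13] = 4.04*b - 3.48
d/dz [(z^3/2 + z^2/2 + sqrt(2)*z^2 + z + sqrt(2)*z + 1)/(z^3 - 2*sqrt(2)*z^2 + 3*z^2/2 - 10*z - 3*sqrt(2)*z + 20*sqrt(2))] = (-8*sqrt(2)*z^4 + z^4 - 48*z^3 - 20*sqrt(2)*z^3 - 46*z^2 + 76*sqrt(2)*z^2 + 96*sqrt(2)*z + 308*z + 92*sqrt(2) + 200)/(4*z^6 - 16*sqrt(2)*z^5 + 12*z^5 - 48*sqrt(2)*z^4 - 39*z^4 - 24*z^3 + 284*sqrt(2)*z^3 - 168*z^2 + 480*sqrt(2)*z^2 - 1600*sqrt(2)*z - 960*z + 3200)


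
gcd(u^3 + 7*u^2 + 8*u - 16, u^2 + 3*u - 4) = u^2 + 3*u - 4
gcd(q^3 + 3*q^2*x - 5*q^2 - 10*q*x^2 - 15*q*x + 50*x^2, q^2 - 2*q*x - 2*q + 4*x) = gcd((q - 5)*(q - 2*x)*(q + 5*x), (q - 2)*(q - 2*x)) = -q + 2*x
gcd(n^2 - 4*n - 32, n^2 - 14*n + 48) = n - 8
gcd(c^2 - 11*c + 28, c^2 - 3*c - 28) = c - 7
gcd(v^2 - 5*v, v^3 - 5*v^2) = v^2 - 5*v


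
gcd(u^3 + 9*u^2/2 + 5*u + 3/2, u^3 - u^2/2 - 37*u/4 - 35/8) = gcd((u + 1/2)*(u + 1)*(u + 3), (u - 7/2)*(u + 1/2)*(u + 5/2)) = u + 1/2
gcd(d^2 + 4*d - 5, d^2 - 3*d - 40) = d + 5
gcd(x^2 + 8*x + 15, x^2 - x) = 1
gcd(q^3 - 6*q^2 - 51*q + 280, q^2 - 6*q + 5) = q - 5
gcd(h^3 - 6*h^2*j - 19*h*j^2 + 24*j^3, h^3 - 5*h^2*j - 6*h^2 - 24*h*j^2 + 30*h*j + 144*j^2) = h^2 - 5*h*j - 24*j^2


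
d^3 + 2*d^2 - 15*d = d*(d - 3)*(d + 5)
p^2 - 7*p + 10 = (p - 5)*(p - 2)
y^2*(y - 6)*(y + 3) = y^4 - 3*y^3 - 18*y^2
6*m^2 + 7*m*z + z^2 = (m + z)*(6*m + z)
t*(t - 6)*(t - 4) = t^3 - 10*t^2 + 24*t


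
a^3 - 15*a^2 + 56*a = a*(a - 8)*(a - 7)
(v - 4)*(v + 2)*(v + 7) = v^3 + 5*v^2 - 22*v - 56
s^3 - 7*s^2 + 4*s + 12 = (s - 6)*(s - 2)*(s + 1)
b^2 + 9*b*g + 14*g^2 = (b + 2*g)*(b + 7*g)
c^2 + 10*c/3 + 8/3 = (c + 4/3)*(c + 2)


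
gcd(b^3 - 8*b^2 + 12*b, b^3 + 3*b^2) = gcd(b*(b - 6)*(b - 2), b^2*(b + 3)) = b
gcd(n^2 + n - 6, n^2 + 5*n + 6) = n + 3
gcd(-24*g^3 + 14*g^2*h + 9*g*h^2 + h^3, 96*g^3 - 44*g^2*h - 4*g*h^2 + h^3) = 6*g + h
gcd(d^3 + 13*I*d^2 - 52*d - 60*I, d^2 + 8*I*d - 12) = d^2 + 8*I*d - 12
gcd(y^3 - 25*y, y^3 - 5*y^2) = y^2 - 5*y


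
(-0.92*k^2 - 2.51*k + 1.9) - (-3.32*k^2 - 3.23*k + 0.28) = 2.4*k^2 + 0.72*k + 1.62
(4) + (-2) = 2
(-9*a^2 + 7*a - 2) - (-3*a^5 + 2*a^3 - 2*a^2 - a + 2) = 3*a^5 - 2*a^3 - 7*a^2 + 8*a - 4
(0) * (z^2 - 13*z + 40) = 0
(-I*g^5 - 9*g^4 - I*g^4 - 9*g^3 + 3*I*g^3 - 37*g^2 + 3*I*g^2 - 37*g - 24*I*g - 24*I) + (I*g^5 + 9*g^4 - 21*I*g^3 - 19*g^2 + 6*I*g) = -I*g^4 - 9*g^3 - 18*I*g^3 - 56*g^2 + 3*I*g^2 - 37*g - 18*I*g - 24*I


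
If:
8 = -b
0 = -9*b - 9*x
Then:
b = -8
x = 8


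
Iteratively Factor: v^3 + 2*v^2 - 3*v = (v + 3)*(v^2 - v) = (v - 1)*(v + 3)*(v)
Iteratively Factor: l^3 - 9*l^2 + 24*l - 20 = (l - 2)*(l^2 - 7*l + 10) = (l - 5)*(l - 2)*(l - 2)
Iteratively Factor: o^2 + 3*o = (o + 3)*(o)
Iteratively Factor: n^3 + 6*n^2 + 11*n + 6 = (n + 3)*(n^2 + 3*n + 2) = (n + 2)*(n + 3)*(n + 1)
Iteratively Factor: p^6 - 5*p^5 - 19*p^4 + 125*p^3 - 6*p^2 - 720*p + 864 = (p + 3)*(p^5 - 8*p^4 + 5*p^3 + 110*p^2 - 336*p + 288) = (p - 3)*(p + 3)*(p^4 - 5*p^3 - 10*p^2 + 80*p - 96) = (p - 3)*(p + 3)*(p + 4)*(p^3 - 9*p^2 + 26*p - 24) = (p - 3)^2*(p + 3)*(p + 4)*(p^2 - 6*p + 8) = (p - 4)*(p - 3)^2*(p + 3)*(p + 4)*(p - 2)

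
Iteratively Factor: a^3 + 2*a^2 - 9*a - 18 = (a + 3)*(a^2 - a - 6) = (a + 2)*(a + 3)*(a - 3)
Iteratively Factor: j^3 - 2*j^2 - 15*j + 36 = (j - 3)*(j^2 + j - 12) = (j - 3)*(j + 4)*(j - 3)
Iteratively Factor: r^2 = (r)*(r)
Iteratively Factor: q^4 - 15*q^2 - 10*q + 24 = (q - 4)*(q^3 + 4*q^2 + q - 6) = (q - 4)*(q + 2)*(q^2 + 2*q - 3) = (q - 4)*(q - 1)*(q + 2)*(q + 3)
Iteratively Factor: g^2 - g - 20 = (g - 5)*(g + 4)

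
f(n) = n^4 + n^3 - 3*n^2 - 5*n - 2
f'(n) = 4*n^3 + 3*n^2 - 6*n - 5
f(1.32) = -8.49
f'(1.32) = 1.51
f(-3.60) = 98.43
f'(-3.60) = -131.14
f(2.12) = 3.64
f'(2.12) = 33.88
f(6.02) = 1390.71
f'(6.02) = 940.27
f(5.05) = 675.41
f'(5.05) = 556.36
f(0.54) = -5.33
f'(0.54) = -6.74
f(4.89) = 590.53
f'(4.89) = 505.12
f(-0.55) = -0.23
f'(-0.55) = -1.46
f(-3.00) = 40.00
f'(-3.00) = -68.00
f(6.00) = 1372.00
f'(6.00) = 931.00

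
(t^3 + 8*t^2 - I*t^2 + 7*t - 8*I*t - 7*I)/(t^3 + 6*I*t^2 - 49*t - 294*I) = (t^2 + t*(1 - I) - I)/(t^2 + t*(-7 + 6*I) - 42*I)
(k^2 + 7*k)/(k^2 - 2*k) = (k + 7)/(k - 2)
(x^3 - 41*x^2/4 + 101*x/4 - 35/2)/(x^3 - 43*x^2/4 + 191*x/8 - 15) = 2*(x^2 - 9*x + 14)/(2*x^2 - 19*x + 24)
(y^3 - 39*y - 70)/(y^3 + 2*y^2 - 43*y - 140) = (y + 2)/(y + 4)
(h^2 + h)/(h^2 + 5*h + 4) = h/(h + 4)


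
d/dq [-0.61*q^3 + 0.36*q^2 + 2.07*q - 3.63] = -1.83*q^2 + 0.72*q + 2.07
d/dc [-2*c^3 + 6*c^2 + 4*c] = -6*c^2 + 12*c + 4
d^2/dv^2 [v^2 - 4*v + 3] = 2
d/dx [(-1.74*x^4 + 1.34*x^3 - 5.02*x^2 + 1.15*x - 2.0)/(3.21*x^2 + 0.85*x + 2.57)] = (-11.1708*x^5 - 0.135599999999998*x^4 - 15.6092*x^3 + 2.3729*x^2 - 12.9628*x + 4.6555)/(10.3041*x^4 + 5.457*x^3 + 17.2219*x^2 + 4.369*x + 6.6049)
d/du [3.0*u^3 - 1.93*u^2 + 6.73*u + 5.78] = 9.0*u^2 - 3.86*u + 6.73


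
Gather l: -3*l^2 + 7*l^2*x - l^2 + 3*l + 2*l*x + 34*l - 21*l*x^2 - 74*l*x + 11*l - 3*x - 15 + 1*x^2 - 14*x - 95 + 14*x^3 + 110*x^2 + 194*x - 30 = l^2*(7*x - 4) + l*(-21*x^2 - 72*x + 48) + 14*x^3 + 111*x^2 + 177*x - 140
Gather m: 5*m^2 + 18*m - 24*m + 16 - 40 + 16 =5*m^2 - 6*m - 8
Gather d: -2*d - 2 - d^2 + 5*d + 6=-d^2 + 3*d + 4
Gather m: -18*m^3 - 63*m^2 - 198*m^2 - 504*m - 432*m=-18*m^3 - 261*m^2 - 936*m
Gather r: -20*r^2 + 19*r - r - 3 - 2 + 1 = -20*r^2 + 18*r - 4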